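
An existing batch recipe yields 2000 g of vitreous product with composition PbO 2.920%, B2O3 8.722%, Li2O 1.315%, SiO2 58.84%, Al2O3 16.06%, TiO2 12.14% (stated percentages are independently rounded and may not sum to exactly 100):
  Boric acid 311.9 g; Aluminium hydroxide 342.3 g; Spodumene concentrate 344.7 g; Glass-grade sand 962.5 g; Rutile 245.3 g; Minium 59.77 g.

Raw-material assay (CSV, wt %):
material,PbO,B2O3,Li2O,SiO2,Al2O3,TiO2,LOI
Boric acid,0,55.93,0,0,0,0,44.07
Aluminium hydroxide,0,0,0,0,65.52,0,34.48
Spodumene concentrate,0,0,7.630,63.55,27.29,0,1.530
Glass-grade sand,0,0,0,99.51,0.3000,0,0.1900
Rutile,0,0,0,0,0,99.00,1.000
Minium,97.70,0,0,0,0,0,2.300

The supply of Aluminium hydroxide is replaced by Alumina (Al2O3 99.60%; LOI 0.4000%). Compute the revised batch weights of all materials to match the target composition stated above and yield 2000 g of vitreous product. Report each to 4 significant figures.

All internal work holds full float precision from first step to last — working values are shown (rounded to four significant figures) in the printout. Each reported result takes exactly one rounding — all derived quantities, which include ignition loss, net glass mass, the six compositions, yield, totals, are re-derived at exact precision, as set out in either problem or answer, from the batch weights per 2000 g of glass.
Target masses of each oxide per 2000 g vitreous product:
  PbO: 2.920% × 2000 = 58.40 g
  B2O3: 8.722% × 2000 = 174.4 g
  Li2O: 1.315% × 2000 = 26.30 g
  SiO2: 58.84% × 2000 = 1177 g
  Al2O3: 16.06% × 2000 = 321.2 g
  TiO2: 12.14% × 2000 = 242.8 g
Per-oxide balance check using the reported weights, on the stated basis (summed amounts equal target values given rounding of the digits):
  PbO: 59.77·0.9770 = 58.40 g (target 58.40 g)
  B2O3: 311.9·0.5593 = 174.4 g (target 174.4 g)
  Li2O: 344.7·0.07630 = 26.30 g (target 26.30 g)
  SiO2: 344.7·0.6355 + 962.5·0.9951 = 1177 g (target 1177 g)
  Al2O3: 225.1·0.9960 + 344.7·0.2729 + 962.5·0.003000 = 321.2 g (target 321.2 g)
  TiO2: 245.3·0.9900 = 242.8 g (target 242.8 g)
Glass-mass closure: the batch minus its LOI: 2000 g (oxide target masses add up to 2000 g; the stated basis being 2000 g — differing by rounding only).
Total batch = Σ batch = 2149 g; the LOI term Σ batch·LOI equals 149.3 g; the yield ratio, glass ÷ batch: 93.05%.

Revised batch per 2000 g vitreous product:
  Boric acid: 311.9 g
  Alumina: 225.1 g
  Spodumene concentrate: 344.7 g
  Glass-grade sand: 962.5 g
  Rutile: 245.3 g
  Minium: 59.77 g
Total batch = 2149 g; LOI loss = 149.3 g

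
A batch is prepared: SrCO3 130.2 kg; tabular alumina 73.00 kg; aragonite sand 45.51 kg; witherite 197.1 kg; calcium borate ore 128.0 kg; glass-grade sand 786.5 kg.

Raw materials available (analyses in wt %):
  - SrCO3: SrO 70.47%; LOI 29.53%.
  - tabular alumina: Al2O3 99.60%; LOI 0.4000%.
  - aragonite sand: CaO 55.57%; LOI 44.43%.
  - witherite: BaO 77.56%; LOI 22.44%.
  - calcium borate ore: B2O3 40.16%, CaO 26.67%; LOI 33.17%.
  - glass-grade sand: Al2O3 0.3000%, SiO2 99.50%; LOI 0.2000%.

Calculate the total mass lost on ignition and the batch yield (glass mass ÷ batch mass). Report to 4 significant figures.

The working math maintains full precision in every operation; in-progress results are displayed rounded to 4 significant digits across the worked steps — each reported result sees exactly one rounding; all derived quantities are carried from the weighed amounts at 1213 kg of glass at exact precision (LOI, the yield, net glass mass, the totals, six oxide percentages), as set out in the problem or the answer.
Material-by-material LOI:
  SrCO3: 130.2 × 0.2953 = 38.45 kg
  tabular alumina: 73.00 × 0.004000 = 0.2920 kg
  aragonite sand: 45.51 × 0.4443 = 20.22 kg
  witherite: 197.1 × 0.2244 = 44.23 kg
  calcium borate ore: 128.0 × 0.3317 = 42.46 kg
  glass-grade sand: 786.5 × 0.002000 = 1.573 kg
Total LOI = 147.2 kg
Glass = batch − LOI = 1360 − 147.2 = 1213 kg

LOI loss = 147.2 kg; glass = 1213 kg; yield = 89.18%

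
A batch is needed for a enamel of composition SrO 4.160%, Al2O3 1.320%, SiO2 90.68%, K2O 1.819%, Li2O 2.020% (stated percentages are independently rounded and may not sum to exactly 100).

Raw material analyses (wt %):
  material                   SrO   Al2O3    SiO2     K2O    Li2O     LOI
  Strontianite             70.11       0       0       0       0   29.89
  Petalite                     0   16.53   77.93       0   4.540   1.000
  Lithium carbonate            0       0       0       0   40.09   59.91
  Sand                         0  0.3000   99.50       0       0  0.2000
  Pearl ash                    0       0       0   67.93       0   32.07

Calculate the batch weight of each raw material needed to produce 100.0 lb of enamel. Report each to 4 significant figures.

Batch per 100.0 lb enamel:
  Strontianite: 5.934 lb
  Petalite: 6.423 lb
  Lithium carbonate: 4.311 lb
  Sand: 86.11 lb
  Pearl ash: 2.678 lb
Total batch = 105.5 lb; LOI loss = 5.452 lb; yield = 94.83%

Each numeric step carries full float precision end to end. The intermediate values are displayed, rounded to four significant figures, across the worked steps; a single rounding completes each reported number. All derived quantities (five oxide percentages, LOI, the totals, glass mass, the yield) are re-derived in full float precision from the weighed amounts on 100.0 lb of glass, as given in the question or the answer.
Per-oxide target masses for 100.0 lb enamel:
  SrO: 4.160% × 100.0 = 4.160 lb
  Al2O3: 1.320% × 100.0 = 1.320 lb
  SiO2: 90.68% × 100.0 = 90.68 lb
  K2O: 1.819% × 100.0 = 1.819 lb
  Li2O: 2.020% × 100.0 = 2.020 lb
A balance pass over the oxides, per the reported batch figures, per the basis as stated (summed amounts equal target values modulo rounding of the values):
  SrO: 5.934·0.7011 = 4.160 lb (target 4.160 lb)
  Al2O3: 6.423·0.1653 + 86.11·0.003000 = 1.320 lb (target 1.320 lb)
  SiO2: 6.423·0.7793 + 86.11·0.9950 = 90.68 lb (target 90.68 lb)
  K2O: 2.678·0.6793 = 1.819 lb (target 1.819 lb)
  Li2O: 6.423·0.04540 + 4.311·0.4009 = 2.020 lb (target 2.020 lb)
Glass-mass sanity pass: the batch minus its LOI: 100.0 lb (the Σ of target masses is 100.0 lb; versus the stated basis of 100.0 lb — any gap is answer rounding).
Batch grand total — Σ batch = 105.5 lb; ignition loss, Σ(batch × LOI) = 5.452 lb; yield = glass ÷ total batch = 94.83%.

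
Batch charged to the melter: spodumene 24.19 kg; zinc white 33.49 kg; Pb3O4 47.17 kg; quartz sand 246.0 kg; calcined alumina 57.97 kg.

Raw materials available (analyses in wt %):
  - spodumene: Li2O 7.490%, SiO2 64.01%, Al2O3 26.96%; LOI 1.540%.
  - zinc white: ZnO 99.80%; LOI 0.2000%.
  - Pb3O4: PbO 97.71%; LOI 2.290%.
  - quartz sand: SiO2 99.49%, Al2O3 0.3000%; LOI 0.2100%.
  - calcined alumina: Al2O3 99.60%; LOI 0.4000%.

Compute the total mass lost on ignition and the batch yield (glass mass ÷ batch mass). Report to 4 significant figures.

Working values are printed with 4-significant-digit rounding at each printed step — each numeric step runs at exact precision end to end. Exactly one rounding is applied to each reported number; all derived quantities are rebuilt from the weighed amounts for 406.6 kg of glass at full float precision (the yield, totals, glass mass, the five compositions, ignition loss) as quoted within the problem or the answer.
Per-material ignition loss:
  spodumene: 24.19 × 0.01540 = 0.3725 kg
  zinc white: 33.49 × 0.002000 = 0.06698 kg
  Pb3O4: 47.17 × 0.02290 = 1.080 kg
  quartz sand: 246.0 × 0.002100 = 0.5166 kg
  calcined alumina: 57.97 × 0.004000 = 0.2319 kg
Total LOI = 2.268 kg
Glass = batch − LOI = 408.8 − 2.268 = 406.6 kg

LOI loss = 2.268 kg; glass = 406.6 kg; yield = 99.45%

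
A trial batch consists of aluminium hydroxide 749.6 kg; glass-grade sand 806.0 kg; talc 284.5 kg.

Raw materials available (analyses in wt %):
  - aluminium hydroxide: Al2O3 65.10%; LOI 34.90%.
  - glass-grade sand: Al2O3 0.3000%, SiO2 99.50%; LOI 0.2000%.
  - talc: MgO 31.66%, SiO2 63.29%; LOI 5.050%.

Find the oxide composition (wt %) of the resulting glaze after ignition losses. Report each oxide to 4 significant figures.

The working math keeps exact precision in all steps. The intermediate values are displayed rounded to 4 significant figures across the worked steps — a single rounding yields every reported figure; all derived quantities, which include the totals, net glass mass, the three compositions, the yield, ignition loss, are computed at exact precision, as written in either problem or answer, starting from the weights per 1563 kg of glass.
Mass of each oxide from the mix:
  MgO: 284.5·0.3166 = 90.07 kg
  Al2O3: 749.6·0.6510 + 806.0·0.003000 = 490.4 kg
  SiO2: 806.0·0.9950 + 284.5·0.6329 = 982.0 kg
LOI: 749.6·0.3490 + 806.0·0.002000 + 284.5·0.05050 = 277.6 kg
Net of LOI, the glass mass = 1840 − 277.6 = 1563 kg (= the summed oxide contributions)
oxide / glass × 100 gives the wt %

Glass mass = 1563 kg (batch 1840 − LOI 277.6).
Composition: MgO 5.765%, Al2O3 31.39%, SiO2 62.85%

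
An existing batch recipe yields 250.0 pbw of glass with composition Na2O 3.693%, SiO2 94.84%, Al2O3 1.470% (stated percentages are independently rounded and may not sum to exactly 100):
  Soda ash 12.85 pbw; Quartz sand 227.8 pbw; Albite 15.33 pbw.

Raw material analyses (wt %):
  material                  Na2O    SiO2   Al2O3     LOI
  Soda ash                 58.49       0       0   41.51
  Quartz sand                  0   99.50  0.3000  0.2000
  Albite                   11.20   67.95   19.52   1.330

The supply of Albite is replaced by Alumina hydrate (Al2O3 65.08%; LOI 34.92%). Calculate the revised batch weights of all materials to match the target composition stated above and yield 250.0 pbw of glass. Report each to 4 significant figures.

Revised batch per 250.0 pbw glass:
  Soda ash: 15.78 pbw
  Quartz sand: 238.3 pbw
  Alumina hydrate: 4.548 pbw
Total batch = 258.6 pbw; LOI loss = 8.615 pbw

Each numeric step maintains full float precision all the way through. Intermediates appear rounded to four significant figures when written out. Each reported figure is rounded just once. The derived quantities (glass mass, the three compositions, LOI, the yield, totals) are rebuilt starting from the weights at 250.0 pbw of glass at full float precision, as they appear in problem or answer.
The oxide mass targets at 250.0 pbw glass:
  Na2O: 3.693% × 250.0 = 9.232 pbw
  SiO2: 94.84% × 250.0 = 237.1 pbw
  Al2O3: 1.470% × 250.0 = 3.675 pbw
Oxide-by-oxide audit applying the batch weights above, under the basis named above (each sum matches its target mass once rounding is allowed for):
  Na2O: 15.78·0.5849 = 9.230 pbw (target 9.232 pbw)
  SiO2: 238.3·0.9950 = 237.1 pbw (target 237.1 pbw)
  Al2O3: 238.3·0.003000 + 4.548·0.6508 = 3.675 pbw (target 3.675 pbw)
Glass-mass sanity pass: total charge less LOI = 250.0 pbw (summing oxide targets gives 250.0 pbw; stated basis 250.0 pbw — differing by rounding only).
Adding the batch up: Σ batch = 258.6 pbw; LOI removed, Σ of batch·LOI: 8.615 pbw; the yield ratio, glass ÷ batch: 96.67%.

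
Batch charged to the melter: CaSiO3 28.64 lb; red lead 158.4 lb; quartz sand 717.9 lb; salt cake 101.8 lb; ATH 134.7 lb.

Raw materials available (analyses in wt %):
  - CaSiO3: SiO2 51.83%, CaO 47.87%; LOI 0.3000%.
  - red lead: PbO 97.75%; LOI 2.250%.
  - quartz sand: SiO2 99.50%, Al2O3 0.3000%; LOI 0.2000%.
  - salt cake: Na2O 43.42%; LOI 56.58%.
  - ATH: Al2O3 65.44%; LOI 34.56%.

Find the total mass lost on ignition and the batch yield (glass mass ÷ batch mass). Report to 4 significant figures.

LOI loss = 109.2 lb; glass = 1032 lb; yield = 90.43%

In-progress results are shown, rounded to four significant digits, in the printout; every computation carries full float precision through the solve. Every reported result takes exactly one rounding. The derived quantities (the yield, five oxide percentages, glass mass, totals, LOI) are computed in exact precision from the weighed amounts on 1032 lb of glass as they appear in question or answer.
Material-by-material LOI:
  CaSiO3: 28.64 × 0.003000 = 0.08592 lb
  red lead: 158.4 × 0.02250 = 3.564 lb
  quartz sand: 717.9 × 0.002000 = 1.436 lb
  salt cake: 101.8 × 0.5658 = 57.60 lb
  ATH: 134.7 × 0.3456 = 46.55 lb
Total LOI = 109.2 lb
Glass = batch − LOI = 1141 − 109.2 = 1032 lb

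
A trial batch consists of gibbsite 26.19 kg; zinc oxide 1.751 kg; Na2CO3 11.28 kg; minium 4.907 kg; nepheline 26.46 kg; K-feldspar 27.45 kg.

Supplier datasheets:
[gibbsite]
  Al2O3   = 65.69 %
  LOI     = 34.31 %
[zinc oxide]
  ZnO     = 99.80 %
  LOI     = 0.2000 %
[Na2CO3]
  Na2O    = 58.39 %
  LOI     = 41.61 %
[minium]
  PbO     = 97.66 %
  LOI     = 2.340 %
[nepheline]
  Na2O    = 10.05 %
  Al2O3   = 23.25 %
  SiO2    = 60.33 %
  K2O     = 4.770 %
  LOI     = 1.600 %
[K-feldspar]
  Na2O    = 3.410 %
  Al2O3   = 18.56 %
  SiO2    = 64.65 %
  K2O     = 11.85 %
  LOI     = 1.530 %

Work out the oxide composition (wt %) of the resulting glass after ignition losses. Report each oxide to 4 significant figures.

Glass mass = 83.40 kg (batch 98.04 − LOI 14.64).
Composition: Na2O 12.21%, ZnO 2.095%, Al2O3 34.12%, SiO2 40.42%, K2O 5.414%, PbO 5.746%

Full float precision is carried from first step to last; rounding to four significant figures governs each working value as printed; each reported result undergoes a single rounding. Derived quantities, which include glass mass, the totals, the yield, the six compositions, ignition loss, are re-derived at full float precision, as set out in the question or the answer, starting from the weights per 83.40 kg of glass.
Oxide masses out of the charge:
  Na2O: 11.28·0.5839 + 26.46·0.1005 + 27.45·0.03410 = 10.18 kg
  ZnO: 1.751·0.9980 = 1.747 kg
  Al2O3: 26.19·0.6569 + 26.46·0.2325 + 27.45·0.1856 = 28.45 kg
  SiO2: 26.46·0.6033 + 27.45·0.6465 = 33.71 kg
  K2O: 26.46·0.04770 + 27.45·0.1185 = 4.515 kg
  PbO: 4.907·0.9766 = 4.792 kg
LOI: 26.19·0.3431 + 1.751·0.002000 + 11.28·0.4161 + 4.907·0.02340 + 26.46·0.01600 + 27.45·0.01530 = 14.64 kg
batch − LOI leaves glass = 98.04 − 14.64 = 83.40 kg (= Σ oxide masses)
wt % = 100 × oxide mass / glass mass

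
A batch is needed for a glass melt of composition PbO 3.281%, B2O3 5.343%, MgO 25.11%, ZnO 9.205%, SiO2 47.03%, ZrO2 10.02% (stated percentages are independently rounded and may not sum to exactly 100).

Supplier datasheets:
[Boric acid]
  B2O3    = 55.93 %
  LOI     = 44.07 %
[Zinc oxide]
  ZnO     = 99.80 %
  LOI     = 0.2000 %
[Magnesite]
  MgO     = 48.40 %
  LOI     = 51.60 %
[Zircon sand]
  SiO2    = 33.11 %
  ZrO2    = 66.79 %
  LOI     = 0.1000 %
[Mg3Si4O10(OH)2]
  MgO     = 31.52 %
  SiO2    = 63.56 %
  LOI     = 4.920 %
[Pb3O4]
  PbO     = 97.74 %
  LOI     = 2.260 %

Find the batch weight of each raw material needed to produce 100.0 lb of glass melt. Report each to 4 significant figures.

Batch per 100.0 lb glass melt:
  Boric acid: 9.553 lb
  Zinc oxide: 9.223 lb
  Magnesite: 8.782 lb
  Zircon sand: 15.00 lb
  Mg3Si4O10(OH)2: 66.18 lb
  Pb3O4: 3.357 lb
Total batch = 112.1 lb; LOI loss = 12.11 lb; yield = 89.20%

The whole derivation maintains full precision end to end. Intermediates appear with 4-significant-figure rounding in the working — every reported result carries a single rounding. Derived quantities are re-derived in full float precision (the totals, six oxide percentages, LOI, the yield, net glass mass) from the weighed amounts for 100.0 lb of glass, exactly as shown in question or answer.
Target oxide masses per 100.0 lb glass melt:
  PbO: 3.281% × 100.0 = 3.281 lb
  B2O3: 5.343% × 100.0 = 5.343 lb
  MgO: 25.11% × 100.0 = 25.11 lb
  ZnO: 9.205% × 100.0 = 9.205 lb
  SiO2: 47.03% × 100.0 = 47.03 lb
  ZrO2: 10.02% × 100.0 = 10.02 lb
Mass-balance tally per oxide using the reported weights, for the quoted basis mass (oxide sums agree with the targets up to rounding of the answer):
  PbO: 3.357·0.9774 = 3.281 lb (target 3.281 lb)
  B2O3: 9.553·0.5593 = 5.343 lb (target 5.343 lb)
  MgO: 8.782·0.4840 + 66.18·0.3152 = 25.11 lb (target 25.11 lb)
  ZnO: 9.223·0.9980 = 9.205 lb (target 9.205 lb)
  SiO2: 15.00·0.3311 + 66.18·0.6356 = 47.03 lb (target 47.03 lb)
  ZrO2: 15.00·0.6679 = 10.02 lb (target 10.02 lb)
Auditing the glass mass value: batch total minus LOI = 99.99 lb (oxide target masses add up to 99.99 lb; stated basis 100.0 lb — a pure rounding effect).
Whole-batch sum: Σ batch = 112.1 lb; Σ batch·LOI gives LOI loss = 12.11 lb; yield, glass over the total, = 89.20%.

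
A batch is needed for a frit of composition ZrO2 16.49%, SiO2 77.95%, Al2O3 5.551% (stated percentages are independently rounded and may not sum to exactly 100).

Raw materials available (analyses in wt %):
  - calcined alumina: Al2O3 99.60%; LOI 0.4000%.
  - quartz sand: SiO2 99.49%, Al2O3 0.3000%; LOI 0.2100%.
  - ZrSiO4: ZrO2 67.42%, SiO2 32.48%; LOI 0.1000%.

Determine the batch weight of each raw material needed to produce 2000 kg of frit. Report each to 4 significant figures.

Batch per 2000 kg frit:
  calcined alumina: 107.2 kg
  quartz sand: 1407 kg
  ZrSiO4: 489.2 kg
Total batch = 2003 kg; LOI loss = 3.873 kg; yield = 99.81%

Intermediates are printed, rounded to 4 significant figures, when written out. Every computation runs at full precision in all steps; each reported result sees exactly one rounding; derived quantities (glass mass, three oxide percentages, totals, ignition loss, yield) are re-derived from the weighed amounts per 2000 kg of glass at full precision exactly as shown in question or answer.
The oxide mass targets at 2000 kg frit:
  ZrO2: 16.49% × 2000 = 329.8 kg
  SiO2: 77.95% × 2000 = 1559 kg
  Al2O3: 5.551% × 2000 = 111.0 kg
Sums-versus-targets review on the weights just shown, versus the basis set out (summed amounts equal target values once rounding is allowed for):
  ZrO2: 489.2·0.6742 = 329.8 kg (target 329.8 kg)
  SiO2: 1407·0.9949 + 489.2·0.3248 = 1559 kg (target 1559 kg)
  Al2O3: 107.2·0.9960 + 1407·0.003000 = 111.0 kg (target 111.0 kg)
Consistency of the glass mass: net batch after ignition = 2000 kg (the targets, summed, come to 2000 kg; stated basis 2000 kg — rounding explains the deltas).
Batch total: Σ batch = 2003 kg; LOI removed, Σ of batch·LOI: 3.873 kg; glass ÷ batch gives a yield of 99.81%.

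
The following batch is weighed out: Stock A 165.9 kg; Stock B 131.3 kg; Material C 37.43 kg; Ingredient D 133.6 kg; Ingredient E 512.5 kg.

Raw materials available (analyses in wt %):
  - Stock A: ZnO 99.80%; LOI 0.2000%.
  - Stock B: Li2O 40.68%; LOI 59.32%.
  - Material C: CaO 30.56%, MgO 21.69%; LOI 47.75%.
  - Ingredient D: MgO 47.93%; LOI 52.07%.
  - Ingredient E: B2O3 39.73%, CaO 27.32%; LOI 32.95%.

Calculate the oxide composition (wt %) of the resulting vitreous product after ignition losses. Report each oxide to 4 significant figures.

In-progress results are shown rounded to four significant digits in the printout — exact precision is kept in all steps; each reported value takes exactly one rounding. Derived quantities, including glass mass, five oxide percentages, yield, totals, LOI, are recomputed using the weight values for 646.2 kg of glass in full float precision exactly as printed in the problem or the answer.
Oxide masses out of the charge:
  B2O3: 512.5·0.3973 = 203.6 kg
  CaO: 37.43·0.3056 + 512.5·0.2732 = 151.5 kg
  MgO: 37.43·0.2169 + 133.6·0.4793 = 72.15 kg
  Li2O: 131.3·0.4068 = 53.41 kg
  ZnO: 165.9·0.9980 = 165.6 kg
LOI: 165.9·0.002000 + 131.3·0.5932 + 37.43·0.4775 + 133.6·0.5207 + 512.5·0.3295 = 334.5 kg
Net of LOI, the glass mass = 980.7 − 334.5 = 646.2 kg (= Σ oxide masses)
percent share: oxide ÷ glass, ×100

Glass mass = 646.2 kg (batch 980.7 − LOI 334.5).
Composition: B2O3 31.51%, CaO 23.44%, MgO 11.17%, Li2O 8.266%, ZnO 25.62%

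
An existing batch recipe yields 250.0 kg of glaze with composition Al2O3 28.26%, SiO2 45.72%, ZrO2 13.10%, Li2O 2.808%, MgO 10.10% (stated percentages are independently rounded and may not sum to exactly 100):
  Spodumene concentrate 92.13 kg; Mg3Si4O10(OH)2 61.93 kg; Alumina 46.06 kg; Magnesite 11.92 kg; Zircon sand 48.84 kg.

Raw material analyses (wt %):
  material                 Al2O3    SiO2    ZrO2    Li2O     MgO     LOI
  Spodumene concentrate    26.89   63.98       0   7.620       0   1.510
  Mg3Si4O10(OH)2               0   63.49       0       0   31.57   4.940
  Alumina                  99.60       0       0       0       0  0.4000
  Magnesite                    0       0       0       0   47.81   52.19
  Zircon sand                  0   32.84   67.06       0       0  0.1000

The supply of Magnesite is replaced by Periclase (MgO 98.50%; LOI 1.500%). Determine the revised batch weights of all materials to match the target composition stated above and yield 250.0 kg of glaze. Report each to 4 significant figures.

Values along the way are displayed, rounded to 4 significant digits, across the worked steps — every computation maintains full precision through the solve; each reported number is rounded once only — derived quantities (net glass mass, ignition loss, yield, the totals, five oxide percentages) are computed in full float precision from the weighed amounts for 250.0 kg of glass, exactly as shown in the problem or the answer.
The oxide mass targets at 250.0 kg glaze:
  Al2O3: 28.26% × 250.0 = 70.65 kg
  SiO2: 45.72% × 250.0 = 114.3 kg
  ZrO2: 13.10% × 250.0 = 32.75 kg
  Li2O: 2.808% × 250.0 = 7.020 kg
  MgO: 10.10% × 250.0 = 25.25 kg
Checking each oxide sum per the reported batch figures, at the basis given (sum by sum, the targets are met net of answer rounding effects):
  Al2O3: 92.13·0.2689 + 46.06·0.9960 = 70.65 kg (target 70.65 kg)
  SiO2: 92.13·0.6398 + 61.93·0.6349 + 48.84·0.3284 = 114.3 kg (target 114.3 kg)
  ZrO2: 48.84·0.6706 = 32.75 kg (target 32.75 kg)
  Li2O: 92.13·0.07620 = 7.020 kg (target 7.020 kg)
  MgO: 61.93·0.3157 + 5.785·0.9850 = 25.25 kg (target 25.25 kg)
Glass-mass closure: the batch minus its LOI: 250.0 kg (oxide target masses add up to 250.0 kg; versus the stated basis of 250.0 kg — a pure rounding effect).
Summing the batch: Σ batch = 254.7 kg; LOI loss = Σ batch·LOI = 4.770 kg; yield = glass ÷ total batch = 98.13%.

Revised batch per 250.0 kg glaze:
  Spodumene concentrate: 92.13 kg
  Mg3Si4O10(OH)2: 61.93 kg
  Alumina: 46.06 kg
  Periclase: 5.785 kg
  Zircon sand: 48.84 kg
Total batch = 254.7 kg; LOI loss = 4.770 kg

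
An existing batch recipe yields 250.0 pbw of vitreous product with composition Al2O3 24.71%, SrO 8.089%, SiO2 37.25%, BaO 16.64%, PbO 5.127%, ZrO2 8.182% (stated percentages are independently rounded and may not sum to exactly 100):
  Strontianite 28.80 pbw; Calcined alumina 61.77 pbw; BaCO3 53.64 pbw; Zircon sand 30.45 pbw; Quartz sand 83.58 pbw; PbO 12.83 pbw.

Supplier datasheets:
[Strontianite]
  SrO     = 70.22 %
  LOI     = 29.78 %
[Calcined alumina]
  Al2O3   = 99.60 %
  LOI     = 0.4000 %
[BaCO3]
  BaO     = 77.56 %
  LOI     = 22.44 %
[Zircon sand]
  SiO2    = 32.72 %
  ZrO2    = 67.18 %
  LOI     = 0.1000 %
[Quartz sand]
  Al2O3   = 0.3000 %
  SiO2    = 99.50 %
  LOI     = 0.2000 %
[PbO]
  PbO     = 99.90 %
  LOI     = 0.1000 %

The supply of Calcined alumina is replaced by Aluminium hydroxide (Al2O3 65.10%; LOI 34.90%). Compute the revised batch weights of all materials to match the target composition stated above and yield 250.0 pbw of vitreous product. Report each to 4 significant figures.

In-progress results appear rounded off to 4 significant figures as written. Exact precision is maintained all the way through. Every reported number sees exactly one rounding — derived quantities are recomputed from the weighed amounts on 250.0 pbw of glass in full float precision (the six compositions, totals, the yield, LOI, glass mass), as written in the question or the answer.
Target masses of each oxide per 250.0 pbw vitreous product:
  Al2O3: 24.71% × 250.0 = 61.78 pbw
  SrO: 8.089% × 250.0 = 20.22 pbw
  SiO2: 37.25% × 250.0 = 93.12 pbw
  BaO: 16.64% × 250.0 = 41.60 pbw
  PbO: 5.127% × 250.0 = 12.82 pbw
  ZrO2: 8.182% × 250.0 = 20.45 pbw
Oxide-by-oxide audit given the weights on record, under the basis named above (every target is met by its sum exact up to rounding of places):
  Al2O3: 94.51·0.6510 + 83.58·0.003000 = 61.78 pbw (target 61.78 pbw)
  SrO: 28.80·0.7022 = 20.22 pbw (target 20.22 pbw)
  SiO2: 30.45·0.3272 + 83.58·0.9950 = 93.13 pbw (target 93.12 pbw)
  BaO: 53.64·0.7756 = 41.60 pbw (target 41.60 pbw)
  PbO: 12.83·0.9990 = 12.82 pbw (target 12.82 pbw)
  ZrO2: 30.45·0.6718 = 20.46 pbw (target 20.45 pbw)
Auditing the glass mass value: Σ batch − LOI loss = 250.0 pbw (per-oxide target masses sum to 250.0 pbw; basis as stated: 250.0 pbw — gaps are rounding artifacts).
Total batch = Σ batch = 303.8 pbw; LOI loss = Σ batch·LOI = 53.81 pbw; as yield: glass ÷ batch → 82.29%.

Revised batch per 250.0 pbw vitreous product:
  Strontianite: 28.80 pbw
  Aluminium hydroxide: 94.51 pbw
  BaCO3: 53.64 pbw
  Zircon sand: 30.45 pbw
  Quartz sand: 83.58 pbw
  PbO: 12.83 pbw
Total batch = 303.8 pbw; LOI loss = 53.81 pbw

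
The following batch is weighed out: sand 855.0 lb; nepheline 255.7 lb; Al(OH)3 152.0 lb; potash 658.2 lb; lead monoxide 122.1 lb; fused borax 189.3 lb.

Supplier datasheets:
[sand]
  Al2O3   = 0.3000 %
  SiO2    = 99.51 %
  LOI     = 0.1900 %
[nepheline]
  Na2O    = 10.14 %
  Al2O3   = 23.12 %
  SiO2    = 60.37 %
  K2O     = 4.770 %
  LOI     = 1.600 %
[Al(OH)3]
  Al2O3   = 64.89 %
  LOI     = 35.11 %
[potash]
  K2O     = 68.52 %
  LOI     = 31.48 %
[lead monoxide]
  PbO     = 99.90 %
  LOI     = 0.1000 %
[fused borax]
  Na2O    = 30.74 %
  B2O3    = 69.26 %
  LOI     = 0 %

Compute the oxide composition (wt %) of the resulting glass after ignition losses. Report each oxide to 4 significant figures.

Every computation maintains exact precision at every stage — values along the way are printed, rounded to 4 significant figures, at each printed step — every reported result is rounded exactly once; derived quantities, which include LOI, totals, glass mass, six oxide percentages, the yield, are computed at full float precision, as quoted within question or answer, from the batch weights per 1966 lb of glass.
Per-oxide mass from batch:
  Na2O: 255.7·0.1014 + 189.3·0.3074 = 84.12 lb
  PbO: 122.1·0.9990 = 122.0 lb
  B2O3: 189.3·0.6926 = 131.1 lb
  Al2O3: 855.0·0.003000 + 255.7·0.2312 + 152.0·0.6489 = 160.3 lb
  SiO2: 855.0·0.9951 + 255.7·0.6037 = 1005 lb
  K2O: 255.7·0.04770 + 658.2·0.6852 = 463.2 lb
LOI: 855.0·0.001900 + 255.7·0.01600 + 152.0·0.3511 + 658.2·0.3148 + 122.1·0.001000 = 266.4 lb
Glass = total batch minus LOI = 2232 − 266.4 = 1966 lb (= the summed oxide contributions)
wt % = 100 × oxide mass / glass mass

Glass mass = 1966 lb (batch 2232 − LOI 266.4).
Composition: Na2O 4.279%, PbO 6.205%, B2O3 6.669%, Al2O3 8.155%, SiO2 51.13%, K2O 23.56%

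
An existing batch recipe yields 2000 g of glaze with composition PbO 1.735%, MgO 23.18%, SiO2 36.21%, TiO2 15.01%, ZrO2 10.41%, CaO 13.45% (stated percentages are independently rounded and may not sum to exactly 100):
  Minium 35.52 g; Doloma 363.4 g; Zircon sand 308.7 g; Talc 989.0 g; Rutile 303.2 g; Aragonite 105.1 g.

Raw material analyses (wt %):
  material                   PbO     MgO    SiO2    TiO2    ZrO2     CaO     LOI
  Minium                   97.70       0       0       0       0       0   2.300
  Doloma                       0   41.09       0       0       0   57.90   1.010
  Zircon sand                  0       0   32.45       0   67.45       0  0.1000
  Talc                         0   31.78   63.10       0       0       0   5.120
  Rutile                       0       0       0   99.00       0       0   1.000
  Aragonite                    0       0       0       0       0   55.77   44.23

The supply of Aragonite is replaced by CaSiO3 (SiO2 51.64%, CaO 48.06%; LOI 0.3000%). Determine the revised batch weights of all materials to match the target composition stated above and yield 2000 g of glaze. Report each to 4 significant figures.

Each numeric step maintains full float precision through every step. In-progress results appear (rounded to four significant figures) when written out — each reported result includes exactly one rounding — all derived quantities, including the totals, glass mass, the six compositions, the yield, LOI, are carried from the batch weights at 2000 g of glass at exact precision, exactly as shown in either problem or answer.
Per-oxide target masses for 2000 g glaze:
  PbO: 1.735% × 2000 = 34.70 g
  MgO: 23.18% × 2000 = 463.6 g
  SiO2: 36.21% × 2000 = 724.2 g
  TiO2: 15.01% × 2000 = 300.2 g
  ZrO2: 10.41% × 2000 = 208.2 g
  CaO: 13.45% × 2000 = 269.0 g
Mass-balance tally per oxide applying the batch weights above, under the basis named above (oxide sums agree with the targets modulo rounding of the values):
  PbO: 35.52·0.9770 = 34.70 g (target 34.70 g)
  MgO: 407.2·0.4109 + 932.3·0.3178 = 463.6 g (target 463.6 g)
  SiO2: 308.7·0.3245 + 932.3·0.6310 + 69.19·0.5164 = 724.2 g (target 724.2 g)
  TiO2: 303.2·0.9900 = 300.2 g (target 300.2 g)
  ZrO2: 308.7·0.6745 = 208.2 g (target 208.2 g)
  CaO: 407.2·0.5790 + 69.19·0.4806 = 269.0 g (target 269.0 g)
Consistency of the glass mass: Σ batch − LOI loss = 2000 g (summing oxide targets gives 2000 g; stated basis 2000 g — gaps are rounding artifacts).
Adding the batch up: Σ batch = 2056 g; LOI removed, Σ of batch·LOI: 56.21 g; glass ÷ batch gives a yield of 97.27%.

Revised batch per 2000 g glaze:
  Minium: 35.52 g
  Doloma: 407.2 g
  Zircon sand: 308.7 g
  Talc: 932.3 g
  Rutile: 303.2 g
  CaSiO3: 69.19 g
Total batch = 2056 g; LOI loss = 56.21 g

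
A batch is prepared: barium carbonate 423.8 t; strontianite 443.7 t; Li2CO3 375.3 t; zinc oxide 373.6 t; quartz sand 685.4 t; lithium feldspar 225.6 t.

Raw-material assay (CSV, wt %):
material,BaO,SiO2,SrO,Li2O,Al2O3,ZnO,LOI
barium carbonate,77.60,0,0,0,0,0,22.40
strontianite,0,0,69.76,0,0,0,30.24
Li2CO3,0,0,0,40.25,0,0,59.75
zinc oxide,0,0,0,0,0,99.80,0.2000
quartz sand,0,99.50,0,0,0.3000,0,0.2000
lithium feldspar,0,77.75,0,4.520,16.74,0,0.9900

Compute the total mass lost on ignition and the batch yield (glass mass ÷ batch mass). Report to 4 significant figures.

LOI loss = 457.7 t; glass = 2070 t; yield = 81.89%

The intermediate values appear (rounded to 4 significant digits) on the page. All internal work carries full precision in all steps — each reported value receives exactly one rounding. All derived quantities (ignition loss, glass mass, the yield, the totals, six oxide percentages) are recomputed at exact precision using the weight values on 2070 t of glass, precisely as stated by question or answer.
Material-by-material LOI:
  barium carbonate: 423.8 × 0.2240 = 94.93 t
  strontianite: 443.7 × 0.3024 = 134.2 t
  Li2CO3: 375.3 × 0.5975 = 224.2 t
  zinc oxide: 373.6 × 0.002000 = 0.7472 t
  quartz sand: 685.4 × 0.002000 = 1.371 t
  lithium feldspar: 225.6 × 0.009900 = 2.233 t
Total LOI = 457.7 t
Glass = batch − LOI = 2527 − 457.7 = 2070 t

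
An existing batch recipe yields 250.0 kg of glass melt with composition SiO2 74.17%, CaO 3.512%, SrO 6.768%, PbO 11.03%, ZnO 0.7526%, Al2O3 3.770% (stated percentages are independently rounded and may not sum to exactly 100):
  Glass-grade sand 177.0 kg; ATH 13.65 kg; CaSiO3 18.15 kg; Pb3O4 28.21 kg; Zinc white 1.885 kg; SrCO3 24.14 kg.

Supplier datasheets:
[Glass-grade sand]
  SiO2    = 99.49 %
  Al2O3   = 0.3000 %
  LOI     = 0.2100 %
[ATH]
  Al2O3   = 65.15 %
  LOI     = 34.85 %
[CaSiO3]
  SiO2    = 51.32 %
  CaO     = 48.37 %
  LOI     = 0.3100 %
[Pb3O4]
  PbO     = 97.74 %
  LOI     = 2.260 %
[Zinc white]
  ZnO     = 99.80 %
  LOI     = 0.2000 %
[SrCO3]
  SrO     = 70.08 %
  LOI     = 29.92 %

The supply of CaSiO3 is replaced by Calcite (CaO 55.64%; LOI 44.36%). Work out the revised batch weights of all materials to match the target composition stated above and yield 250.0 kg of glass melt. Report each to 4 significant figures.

Revised batch per 250.0 kg glass melt:
  Glass-grade sand: 186.4 kg
  ATH: 13.61 kg
  Calcite: 15.78 kg
  Pb3O4: 28.21 kg
  Zinc white: 1.885 kg
  SrCO3: 24.14 kg
Total batch = 270.0 kg; LOI loss = 20.00 kg

The working math maintains full precision throughout — working values are displayed (rounded to 4 significant digits) within the worked lines; every reported result receives exactly one rounding. The derived quantities are re-derived from the weighed amounts at 250.0 kg of glass in full precision (yield, the totals, LOI, six oxide percentages, net glass mass), as given in problem or answer.
Per-oxide target masses for 250.0 kg glass melt:
  SiO2: 74.17% × 250.0 = 185.4 kg
  CaO: 3.512% × 250.0 = 8.780 kg
  SrO: 6.768% × 250.0 = 16.92 kg
  PbO: 11.03% × 250.0 = 27.58 kg
  ZnO: 0.7526% × 250.0 = 1.882 kg
  Al2O3: 3.770% × 250.0 = 9.425 kg
Mass-balance tally per oxide given the weights on record, for the quoted basis mass (each sum matches its target mass exact up to rounding of places):
  SiO2: 186.4·0.9949 = 185.4 kg (target 185.4 kg)
  CaO: 15.78·0.5564 = 8.780 kg (target 8.780 kg)
  SrO: 24.14·0.7008 = 16.92 kg (target 16.92 kg)
  PbO: 28.21·0.9774 = 27.57 kg (target 27.58 kg)
  ZnO: 1.885·0.9980 = 1.881 kg (target 1.882 kg)
  Al2O3: 186.4·0.003000 + 13.61·0.6515 = 9.426 kg (target 9.425 kg)
Glass mass check: batch Σ − ignition loss = 250.0 kg (targets for the oxides total 250.0 kg; with the basis standing at 250.0 kg — deltas are rounding alone).
Whole-batch sum: Σ batch = 270.0 kg; ignition loss, Σ(batch × LOI) = 20.00 kg; yield: glass divided by total = 92.59%.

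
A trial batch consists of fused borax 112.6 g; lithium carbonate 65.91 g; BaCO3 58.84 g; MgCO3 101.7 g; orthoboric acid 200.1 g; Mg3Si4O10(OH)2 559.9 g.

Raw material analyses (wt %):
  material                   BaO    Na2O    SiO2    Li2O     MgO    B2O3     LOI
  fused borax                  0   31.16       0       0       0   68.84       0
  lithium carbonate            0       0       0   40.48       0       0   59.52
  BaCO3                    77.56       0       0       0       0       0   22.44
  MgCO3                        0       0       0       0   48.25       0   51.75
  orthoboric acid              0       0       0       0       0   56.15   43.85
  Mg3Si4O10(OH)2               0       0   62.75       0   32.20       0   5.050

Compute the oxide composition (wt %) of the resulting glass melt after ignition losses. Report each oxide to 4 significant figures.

Glass mass = 878.0 g (batch 1099 − LOI 221.1).
Composition: BaO 5.198%, Na2O 3.996%, SiO2 40.02%, Li2O 3.039%, MgO 26.12%, B2O3 21.63%

Each numeric step holds full float precision through the solve; working values appear rounded to 4 significant figures at each printed step. Every reported number is rounded only once; all derived quantities are carried in full precision (LOI, glass mass, the yield, totals, the six compositions) starting from the weights for 878.0 g of glass exactly as printed in the problem or the answer.
Oxide masses out of the charge:
  BaO: 58.84·0.7756 = 45.64 g
  Na2O: 112.6·0.3116 = 35.09 g
  SiO2: 559.9·0.6275 = 351.3 g
  Li2O: 65.91·0.4048 = 26.68 g
  MgO: 101.7·0.4825 + 559.9·0.3220 = 229.4 g
  B2O3: 112.6·0.6884 + 200.1·0.5615 = 189.9 g
LOI: 65.91·0.5952 + 58.84·0.2244 + 101.7·0.5175 + 200.1·0.4385 + 559.9·0.05050 = 221.1 g
The glass mass, total less LOI, = 1099 − 221.1 = 878.0 g (= the summed oxide contributions)
oxide / glass × 100 gives the wt %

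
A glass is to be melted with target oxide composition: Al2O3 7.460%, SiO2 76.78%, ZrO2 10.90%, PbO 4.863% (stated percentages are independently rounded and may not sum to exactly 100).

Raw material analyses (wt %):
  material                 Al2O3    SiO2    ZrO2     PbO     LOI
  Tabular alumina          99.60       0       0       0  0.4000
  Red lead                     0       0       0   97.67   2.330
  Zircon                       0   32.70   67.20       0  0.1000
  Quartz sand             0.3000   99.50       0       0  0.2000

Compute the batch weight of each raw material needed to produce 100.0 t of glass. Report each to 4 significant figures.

All arithmetic keeps full precision at every stage — intermediates are displayed (rounded to four significant digits) within the worked lines; a single rounding produces every reported result; derived quantities, including four oxide percentages, totals, ignition loss, yield, glass mass, are recomputed from the weighed amounts at 100.0 t of glass at full precision, as set out in question or answer.
Oxide-by-oxide targets in 100.0 t glass:
  Al2O3: 7.460% × 100.0 = 7.460 t
  SiO2: 76.78% × 100.0 = 76.78 t
  ZrO2: 10.90% × 100.0 = 10.90 t
  PbO: 4.863% × 100.0 = 4.863 t
Balance tally, oxide-wise, on the weights just shown, against the basis in use (sums match the target masses once rounding is allowed for):
  Al2O3: 7.274·0.9960 + 71.84·0.003000 = 7.460 t (target 7.460 t)
  SiO2: 16.22·0.3270 + 71.84·0.9950 = 76.78 t (target 76.78 t)
  ZrO2: 16.22·0.6720 = 10.90 t (target 10.90 t)
  PbO: 4.979·0.9767 = 4.863 t (target 4.863 t)
Glass mass check: total batch − LOI = 100.0 t (the Σ of target masses is 100.0 t; versus the stated basis of 100.0 t — rounding explains the deltas).
Total batch = Σ batch = 100.3 t; Σ batch·LOI gives LOI loss = 0.3050 t; as yield: glass ÷ batch → 99.70%.

Batch per 100.0 t glass:
  Tabular alumina: 7.274 t
  Red lead: 4.979 t
  Zircon: 16.22 t
  Quartz sand: 71.84 t
Total batch = 100.3 t; LOI loss = 0.3050 t; yield = 99.70%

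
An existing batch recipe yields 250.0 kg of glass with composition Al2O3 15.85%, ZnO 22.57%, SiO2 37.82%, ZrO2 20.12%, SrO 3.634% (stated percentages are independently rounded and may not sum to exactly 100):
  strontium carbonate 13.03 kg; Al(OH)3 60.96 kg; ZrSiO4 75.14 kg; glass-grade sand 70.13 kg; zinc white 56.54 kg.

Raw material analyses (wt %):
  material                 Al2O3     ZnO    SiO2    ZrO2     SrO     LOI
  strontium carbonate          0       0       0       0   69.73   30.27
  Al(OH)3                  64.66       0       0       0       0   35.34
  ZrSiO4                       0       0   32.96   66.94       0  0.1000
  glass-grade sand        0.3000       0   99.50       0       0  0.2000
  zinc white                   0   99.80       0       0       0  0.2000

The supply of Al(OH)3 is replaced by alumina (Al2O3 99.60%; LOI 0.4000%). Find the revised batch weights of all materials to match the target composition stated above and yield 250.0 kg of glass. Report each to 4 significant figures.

Revised batch per 250.0 kg glass:
  strontium carbonate: 13.03 kg
  alumina: 39.57 kg
  ZrSiO4: 75.14 kg
  glass-grade sand: 70.13 kg
  zinc white: 56.54 kg
Total batch = 254.4 kg; LOI loss = 4.431 kg

All arithmetic keeps exact precision in every operation. Mid-chain values are shown, rounded to 4 significant digits, at each printed step. Every reported number is rounded exactly once — derived quantities, including yield, LOI, glass mass, the five compositions, totals, are rebuilt from the weighed amounts at 250.0 kg of glass at exact precision, as set out in problem or answer.
Target oxide masses per 250.0 kg glass:
  Al2O3: 15.85% × 250.0 = 39.62 kg
  ZnO: 22.57% × 250.0 = 56.42 kg
  SiO2: 37.82% × 250.0 = 94.55 kg
  ZrO2: 20.12% × 250.0 = 50.30 kg
  SrO: 3.634% × 250.0 = 9.085 kg
Checking each oxide sum applying the batch weights above, under the basis named above (sum by sum, the targets are met within answer rounding):
  Al2O3: 39.57·0.9960 + 70.13·0.003000 = 39.62 kg (target 39.62 kg)
  ZnO: 56.54·0.9980 = 56.43 kg (target 56.42 kg)
  SiO2: 75.14·0.3296 + 70.13·0.9950 = 94.55 kg (target 94.55 kg)
  ZrO2: 75.14·0.6694 = 50.30 kg (target 50.30 kg)
  SrO: 13.03·0.6973 = 9.086 kg (target 9.085 kg)
The glass-mass cross-check: the batch minus its LOI: 250.0 kg (targets for the oxides total 250.0 kg; with the basis standing at 250.0 kg — gaps are rounding artifacts).
Batch total: Σ batch = 254.4 kg; LOI loss = Σ batch·LOI = 4.431 kg; yield, glass over the total, = 98.26%.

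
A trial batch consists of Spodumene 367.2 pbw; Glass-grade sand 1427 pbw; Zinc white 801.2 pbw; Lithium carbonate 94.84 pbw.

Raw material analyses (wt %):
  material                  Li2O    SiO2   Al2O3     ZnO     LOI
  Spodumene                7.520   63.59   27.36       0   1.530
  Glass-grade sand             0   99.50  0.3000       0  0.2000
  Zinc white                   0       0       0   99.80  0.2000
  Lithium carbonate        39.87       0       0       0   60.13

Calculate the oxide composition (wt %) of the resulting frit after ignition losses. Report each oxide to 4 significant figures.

Each numeric step carries full precision end to end — intermediates are printed, with 4-significant-figure rounding, across the worked steps; every reported figure takes just one rounding. The derived quantities are computed using the weight values for 2623 pbw of glass in full float precision (the four compositions, the totals, the yield, net glass mass, LOI) precisely as stated by question or answer.
Delivered oxide masses:
  Li2O: 367.2·0.07520 + 94.84·0.3987 = 65.43 pbw
  SiO2: 367.2·0.6359 + 1427·0.9950 = 1653 pbw
  Al2O3: 367.2·0.2736 + 1427·0.003000 = 104.7 pbw
  ZnO: 801.2·0.9980 = 799.6 pbw
LOI: 367.2·0.01530 + 1427·0.002000 + 801.2·0.002000 + 94.84·0.6013 = 67.10 pbw
Net of LOI, the glass mass = 2690 − 67.10 = 2623 pbw (the oxide masses sum to this)
wt %: oxide over glass, times 100

Glass mass = 2623 pbw (batch 2690 − LOI 67.10).
Composition: Li2O 2.494%, SiO2 63.03%, Al2O3 3.993%, ZnO 30.48%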